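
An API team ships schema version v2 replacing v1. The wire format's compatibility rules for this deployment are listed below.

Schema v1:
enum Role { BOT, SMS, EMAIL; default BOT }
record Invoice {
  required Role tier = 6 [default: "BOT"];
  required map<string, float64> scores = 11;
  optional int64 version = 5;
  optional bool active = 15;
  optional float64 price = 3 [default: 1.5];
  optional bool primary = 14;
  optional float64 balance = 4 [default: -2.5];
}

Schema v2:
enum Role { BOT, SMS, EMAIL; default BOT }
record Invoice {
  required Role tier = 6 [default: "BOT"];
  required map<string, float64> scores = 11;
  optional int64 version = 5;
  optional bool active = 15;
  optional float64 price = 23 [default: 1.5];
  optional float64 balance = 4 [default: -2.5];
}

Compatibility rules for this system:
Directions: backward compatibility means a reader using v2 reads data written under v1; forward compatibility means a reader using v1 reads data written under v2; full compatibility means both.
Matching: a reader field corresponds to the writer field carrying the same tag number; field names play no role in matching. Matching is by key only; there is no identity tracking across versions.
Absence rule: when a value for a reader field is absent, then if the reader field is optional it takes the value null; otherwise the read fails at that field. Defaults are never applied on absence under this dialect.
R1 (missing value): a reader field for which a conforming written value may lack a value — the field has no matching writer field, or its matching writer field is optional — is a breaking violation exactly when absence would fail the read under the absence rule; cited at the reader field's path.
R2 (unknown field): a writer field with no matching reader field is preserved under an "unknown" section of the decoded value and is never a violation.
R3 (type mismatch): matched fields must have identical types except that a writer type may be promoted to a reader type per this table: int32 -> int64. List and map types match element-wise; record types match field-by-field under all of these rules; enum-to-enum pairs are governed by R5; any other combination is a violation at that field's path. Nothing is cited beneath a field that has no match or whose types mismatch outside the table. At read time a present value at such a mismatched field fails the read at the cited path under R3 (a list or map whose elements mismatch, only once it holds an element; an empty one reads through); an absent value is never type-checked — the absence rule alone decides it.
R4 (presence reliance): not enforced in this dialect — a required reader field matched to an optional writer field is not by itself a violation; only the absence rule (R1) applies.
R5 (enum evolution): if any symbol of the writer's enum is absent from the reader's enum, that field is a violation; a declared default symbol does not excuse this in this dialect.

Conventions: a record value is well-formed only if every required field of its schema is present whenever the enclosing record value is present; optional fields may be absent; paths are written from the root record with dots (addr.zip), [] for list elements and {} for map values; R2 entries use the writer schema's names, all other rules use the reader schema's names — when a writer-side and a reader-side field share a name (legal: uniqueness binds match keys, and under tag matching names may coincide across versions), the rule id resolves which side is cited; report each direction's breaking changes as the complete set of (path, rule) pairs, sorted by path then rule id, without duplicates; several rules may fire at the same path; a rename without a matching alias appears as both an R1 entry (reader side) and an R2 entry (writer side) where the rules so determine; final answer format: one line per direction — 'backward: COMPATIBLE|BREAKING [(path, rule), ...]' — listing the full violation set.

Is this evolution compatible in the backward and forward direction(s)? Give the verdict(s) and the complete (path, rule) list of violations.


in Invoice below, arrows point writer -> reader
backward analysis of Invoice with v2 as reader and v1 as writer:
  tier: paired with writer tier (Role -> Role; writer required)
  scores: paired with writer scores (map<string, float64> -> map<string, float64>; writer required)
  version: paired with writer version (int64 -> int64; writer optional)
  active: paired with writer active (bool -> bool; writer optional)
  price: no writer-side match
  balance: paired with writer balance (float64 -> float64; writer optional)
  leftover writer field: price
  leftover writer field: primary
  => backward verdict for Invoice: COMPATIBLE, no violations
forward analysis of Invoice with v1 as reader and v2 as writer:
  tier: paired with writer tier (Role -> Role; writer required)
  scores: paired with writer scores (map<string, float64> -> map<string, float64>; writer required)
  version: paired with writer version (int64 -> int64; writer optional)
  active: paired with writer active (bool -> bool; writer optional)
  price: no writer-side match
  primary: no writer-side match
  balance: paired with writer balance (float64 -> float64; writer optional)
  leftover writer field: price
  => forward verdict for Invoice: COMPATIBLE, no violations

backward: COMPATIBLE []; forward: COMPATIBLE []


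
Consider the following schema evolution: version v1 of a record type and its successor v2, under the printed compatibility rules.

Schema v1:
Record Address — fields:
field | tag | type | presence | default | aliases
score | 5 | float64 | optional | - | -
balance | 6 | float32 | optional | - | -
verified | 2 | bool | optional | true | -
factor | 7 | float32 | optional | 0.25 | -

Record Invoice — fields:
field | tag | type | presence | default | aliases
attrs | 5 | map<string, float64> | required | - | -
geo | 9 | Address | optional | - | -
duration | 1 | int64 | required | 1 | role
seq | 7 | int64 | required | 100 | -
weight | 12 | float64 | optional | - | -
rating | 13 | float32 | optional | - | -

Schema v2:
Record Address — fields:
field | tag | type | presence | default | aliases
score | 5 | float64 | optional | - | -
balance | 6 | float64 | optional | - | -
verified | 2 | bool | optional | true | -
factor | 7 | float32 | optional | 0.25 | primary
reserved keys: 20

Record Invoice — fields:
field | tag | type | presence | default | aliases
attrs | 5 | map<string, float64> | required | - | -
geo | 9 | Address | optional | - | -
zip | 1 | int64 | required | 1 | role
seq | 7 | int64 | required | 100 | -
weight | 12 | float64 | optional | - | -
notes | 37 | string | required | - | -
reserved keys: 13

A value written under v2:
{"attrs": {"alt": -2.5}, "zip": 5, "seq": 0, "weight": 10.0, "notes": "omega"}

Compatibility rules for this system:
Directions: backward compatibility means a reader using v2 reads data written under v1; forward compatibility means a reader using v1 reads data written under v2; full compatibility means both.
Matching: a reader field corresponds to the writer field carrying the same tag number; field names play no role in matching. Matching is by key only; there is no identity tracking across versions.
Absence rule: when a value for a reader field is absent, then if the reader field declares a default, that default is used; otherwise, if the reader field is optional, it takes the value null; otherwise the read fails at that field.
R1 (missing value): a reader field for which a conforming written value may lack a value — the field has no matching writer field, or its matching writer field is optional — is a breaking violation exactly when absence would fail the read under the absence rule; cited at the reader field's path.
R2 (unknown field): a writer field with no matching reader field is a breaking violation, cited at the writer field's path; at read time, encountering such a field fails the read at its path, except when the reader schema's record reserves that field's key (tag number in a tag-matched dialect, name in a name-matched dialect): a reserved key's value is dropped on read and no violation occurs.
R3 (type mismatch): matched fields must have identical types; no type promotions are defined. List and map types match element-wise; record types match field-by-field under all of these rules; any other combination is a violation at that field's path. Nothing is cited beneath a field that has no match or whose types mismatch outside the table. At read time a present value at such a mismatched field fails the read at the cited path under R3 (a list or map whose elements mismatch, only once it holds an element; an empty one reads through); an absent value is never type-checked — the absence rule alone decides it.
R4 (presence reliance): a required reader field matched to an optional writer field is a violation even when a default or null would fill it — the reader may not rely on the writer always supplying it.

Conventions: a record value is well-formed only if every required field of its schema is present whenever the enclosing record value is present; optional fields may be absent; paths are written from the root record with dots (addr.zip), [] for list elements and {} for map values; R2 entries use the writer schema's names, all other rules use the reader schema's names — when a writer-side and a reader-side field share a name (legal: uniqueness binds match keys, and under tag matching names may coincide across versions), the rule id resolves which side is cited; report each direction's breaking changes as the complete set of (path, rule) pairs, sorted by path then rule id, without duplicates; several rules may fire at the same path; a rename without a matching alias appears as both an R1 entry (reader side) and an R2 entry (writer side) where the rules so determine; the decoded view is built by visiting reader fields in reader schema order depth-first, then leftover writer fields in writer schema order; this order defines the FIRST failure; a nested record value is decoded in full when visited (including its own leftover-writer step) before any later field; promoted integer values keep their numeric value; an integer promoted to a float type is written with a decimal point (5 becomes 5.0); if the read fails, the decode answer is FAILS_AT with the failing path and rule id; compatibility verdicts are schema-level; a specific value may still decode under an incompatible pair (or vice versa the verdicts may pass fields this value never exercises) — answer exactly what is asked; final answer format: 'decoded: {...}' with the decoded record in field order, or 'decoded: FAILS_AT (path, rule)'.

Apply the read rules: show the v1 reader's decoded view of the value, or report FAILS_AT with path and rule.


in Invoice below, arrows point writer -> reader
decode (reader v1):
  attrs := {"alt": -2.5}
  geo := null (missing; optional => null)
  duration := 5 (from writer zip)
  seq := 0
  weight := 10.0
  rating := null (missing; optional => null)
  read fails at notes under R2 (unknown field)
  => FAILS_AT (notes, R2)
remaining Invoice differences; none change what is asked:
  field balance in record Address: type float32 changed to float64 -> schema-level compatibility only; this Invoice value's decode is unchanged
  removed field rating from record Invoice (its key 13 joins the reserved list) -> inert under this dialect — no rule fires on Invoice and the result does not move
  renamed field duration to zip in record Invoice -> inert under this dialect — no rule fires on Invoice and the result does not move

decoded: FAILS_AT (notes, R2)


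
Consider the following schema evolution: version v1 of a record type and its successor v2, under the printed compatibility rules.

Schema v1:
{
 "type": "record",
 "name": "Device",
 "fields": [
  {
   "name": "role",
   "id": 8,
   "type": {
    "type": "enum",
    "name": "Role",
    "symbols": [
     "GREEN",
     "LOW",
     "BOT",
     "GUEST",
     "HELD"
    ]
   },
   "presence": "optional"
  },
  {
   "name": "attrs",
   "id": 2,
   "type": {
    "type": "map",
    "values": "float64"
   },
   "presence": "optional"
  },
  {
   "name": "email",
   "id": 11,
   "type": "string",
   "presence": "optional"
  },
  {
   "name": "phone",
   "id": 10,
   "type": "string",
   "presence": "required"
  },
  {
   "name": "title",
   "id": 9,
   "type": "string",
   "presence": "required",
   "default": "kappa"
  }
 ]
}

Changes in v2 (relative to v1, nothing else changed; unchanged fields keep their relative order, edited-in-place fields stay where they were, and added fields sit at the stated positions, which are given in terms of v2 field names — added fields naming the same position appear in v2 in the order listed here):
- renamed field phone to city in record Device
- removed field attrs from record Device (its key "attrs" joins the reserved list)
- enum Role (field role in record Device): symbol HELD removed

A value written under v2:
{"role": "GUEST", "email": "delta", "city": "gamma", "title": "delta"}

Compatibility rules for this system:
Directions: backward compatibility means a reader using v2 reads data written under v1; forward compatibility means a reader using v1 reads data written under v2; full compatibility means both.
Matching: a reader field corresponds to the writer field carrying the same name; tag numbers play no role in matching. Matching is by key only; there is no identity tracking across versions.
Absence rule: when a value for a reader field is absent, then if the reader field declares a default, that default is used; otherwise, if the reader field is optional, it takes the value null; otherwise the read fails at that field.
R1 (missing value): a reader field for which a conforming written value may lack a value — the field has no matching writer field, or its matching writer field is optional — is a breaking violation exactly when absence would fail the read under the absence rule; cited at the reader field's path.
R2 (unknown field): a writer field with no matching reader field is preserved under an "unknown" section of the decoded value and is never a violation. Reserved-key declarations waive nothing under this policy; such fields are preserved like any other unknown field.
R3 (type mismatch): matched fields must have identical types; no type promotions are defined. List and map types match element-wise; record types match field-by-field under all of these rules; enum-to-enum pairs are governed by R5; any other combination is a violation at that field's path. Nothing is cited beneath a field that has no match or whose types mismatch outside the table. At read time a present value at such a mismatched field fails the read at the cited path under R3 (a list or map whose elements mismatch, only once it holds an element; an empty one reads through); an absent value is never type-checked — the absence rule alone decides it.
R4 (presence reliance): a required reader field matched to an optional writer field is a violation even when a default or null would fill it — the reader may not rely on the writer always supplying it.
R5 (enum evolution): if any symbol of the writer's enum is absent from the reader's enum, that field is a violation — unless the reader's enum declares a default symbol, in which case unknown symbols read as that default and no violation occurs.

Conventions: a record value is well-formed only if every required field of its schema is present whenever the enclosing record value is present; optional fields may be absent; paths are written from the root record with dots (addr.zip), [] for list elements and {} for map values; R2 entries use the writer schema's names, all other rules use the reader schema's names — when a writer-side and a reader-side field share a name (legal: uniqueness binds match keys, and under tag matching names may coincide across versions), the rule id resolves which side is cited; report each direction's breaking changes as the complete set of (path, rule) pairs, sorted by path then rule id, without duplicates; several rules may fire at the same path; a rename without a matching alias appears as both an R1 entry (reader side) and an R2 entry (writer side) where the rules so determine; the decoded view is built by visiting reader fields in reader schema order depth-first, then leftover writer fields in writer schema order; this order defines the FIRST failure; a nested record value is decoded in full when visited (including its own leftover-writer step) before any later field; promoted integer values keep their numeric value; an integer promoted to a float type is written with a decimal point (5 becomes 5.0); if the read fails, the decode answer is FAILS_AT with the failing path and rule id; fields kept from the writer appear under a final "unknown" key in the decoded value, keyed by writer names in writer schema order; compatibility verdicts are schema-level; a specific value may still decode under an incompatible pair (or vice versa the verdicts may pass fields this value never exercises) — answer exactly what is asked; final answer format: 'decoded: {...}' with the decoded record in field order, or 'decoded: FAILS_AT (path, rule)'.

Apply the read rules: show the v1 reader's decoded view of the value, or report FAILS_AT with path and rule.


decoded: FAILS_AT (phone, R1)

in Device below, arrows point writer -> reader
decode (reader v1):
  role := "GUEST"
  attrs := null (not supplied -> null)
  email := "delta"
  read fails at phone under R1 (no fill)
  => FAILS_AT (phone, R1)
the other Device changes do not affect what is asked:
  removed field attrs from record Device (its key "attrs" joins the reserved list) -> fires no rule on Device under this dialect and leaves the result unchanged
  enum Role (field role in record Device): symbol HELD removed -> a verdict-level change on Device — the shown value reads the same


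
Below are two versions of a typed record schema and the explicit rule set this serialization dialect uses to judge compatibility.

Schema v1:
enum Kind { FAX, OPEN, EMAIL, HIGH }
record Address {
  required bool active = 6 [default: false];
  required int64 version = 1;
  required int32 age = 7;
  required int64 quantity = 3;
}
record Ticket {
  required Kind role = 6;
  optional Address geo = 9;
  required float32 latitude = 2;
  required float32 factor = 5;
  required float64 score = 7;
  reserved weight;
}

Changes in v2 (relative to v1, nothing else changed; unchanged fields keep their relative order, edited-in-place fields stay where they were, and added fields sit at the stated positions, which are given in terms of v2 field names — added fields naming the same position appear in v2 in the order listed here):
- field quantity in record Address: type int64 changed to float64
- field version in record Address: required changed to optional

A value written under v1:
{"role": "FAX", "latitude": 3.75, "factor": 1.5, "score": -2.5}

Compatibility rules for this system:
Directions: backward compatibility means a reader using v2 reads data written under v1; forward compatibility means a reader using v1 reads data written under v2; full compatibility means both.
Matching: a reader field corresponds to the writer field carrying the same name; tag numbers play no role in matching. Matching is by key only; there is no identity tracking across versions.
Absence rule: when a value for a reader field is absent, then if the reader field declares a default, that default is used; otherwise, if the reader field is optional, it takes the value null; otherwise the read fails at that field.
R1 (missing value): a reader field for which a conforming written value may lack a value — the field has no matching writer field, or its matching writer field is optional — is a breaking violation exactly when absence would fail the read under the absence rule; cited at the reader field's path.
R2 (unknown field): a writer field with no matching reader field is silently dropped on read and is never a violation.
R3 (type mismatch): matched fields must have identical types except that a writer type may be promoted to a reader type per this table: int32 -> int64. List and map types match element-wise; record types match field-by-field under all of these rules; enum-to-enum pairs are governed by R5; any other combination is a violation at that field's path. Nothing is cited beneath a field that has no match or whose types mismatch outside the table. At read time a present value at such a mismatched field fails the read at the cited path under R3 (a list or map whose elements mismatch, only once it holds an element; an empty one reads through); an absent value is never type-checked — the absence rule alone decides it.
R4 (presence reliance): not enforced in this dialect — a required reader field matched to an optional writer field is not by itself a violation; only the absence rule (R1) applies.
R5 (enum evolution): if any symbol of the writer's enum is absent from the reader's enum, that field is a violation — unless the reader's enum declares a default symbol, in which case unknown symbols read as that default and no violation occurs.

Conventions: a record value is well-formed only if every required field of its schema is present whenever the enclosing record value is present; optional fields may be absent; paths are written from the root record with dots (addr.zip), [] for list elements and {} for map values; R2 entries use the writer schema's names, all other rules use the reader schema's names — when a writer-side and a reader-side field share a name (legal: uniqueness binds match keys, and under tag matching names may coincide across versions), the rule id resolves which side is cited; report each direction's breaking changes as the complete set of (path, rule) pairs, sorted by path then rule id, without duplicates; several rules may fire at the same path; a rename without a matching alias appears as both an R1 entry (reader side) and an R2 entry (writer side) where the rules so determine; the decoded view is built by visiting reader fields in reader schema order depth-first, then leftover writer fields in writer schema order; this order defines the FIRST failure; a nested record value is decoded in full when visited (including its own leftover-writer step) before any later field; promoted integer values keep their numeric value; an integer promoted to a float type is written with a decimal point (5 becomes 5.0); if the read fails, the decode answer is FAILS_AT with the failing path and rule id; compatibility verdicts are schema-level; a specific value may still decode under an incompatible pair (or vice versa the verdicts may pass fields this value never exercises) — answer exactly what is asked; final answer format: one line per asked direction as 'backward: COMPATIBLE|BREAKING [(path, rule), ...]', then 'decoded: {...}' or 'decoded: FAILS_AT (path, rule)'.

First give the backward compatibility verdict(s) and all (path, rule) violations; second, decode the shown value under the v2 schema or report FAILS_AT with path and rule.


each type pair in Ticket: writer, then reader
backward pass over Ticket, reader schema v2, writer schema v1:
  role: paired with writer role (Kind -> Kind; writer required)
  geo: paired with writer geo (Address -> Address; writer optional)
  latitude: paired with writer latitude (float32 -> float32; writer required)
  factor: paired with writer factor (float32 -> float32; writer required)
  score: paired with writer score (float64 -> float64; writer required)
  geo.active: paired with writer geo.active (bool -> bool; writer required)
  geo.version: paired with writer geo.version (int64 -> int64; writer required)
  geo.age: paired with writer geo.age (int32 -> int32; writer required)
  geo.quantity: paired with writer geo.quantity (int64 -> float64; writer required)
  violation R3 at geo.quantity
  => 1 violation(s): backward is BREAKING for Ticket
decode (reader v2):
  role := "FAX"
  geo := null (not supplied -> null)
  latitude := 3.75
  factor := 1.5
  score := -2.5
  => decoded: {"role": "FAX", "geo": null, "latitude": 3.75, "factor": 1.5, "score": -2.5}
the other Ticket changes do not affect what is asked:
  field version in record Address: required changed to optional -> fires only in the forward direction of Ticket, which is not asked here

backward: BREAKING [(geo.quantity, R3)]; decoded: {"role": "FAX", "geo": null, "latitude": 3.75, "factor": 1.5, "score": -2.5}


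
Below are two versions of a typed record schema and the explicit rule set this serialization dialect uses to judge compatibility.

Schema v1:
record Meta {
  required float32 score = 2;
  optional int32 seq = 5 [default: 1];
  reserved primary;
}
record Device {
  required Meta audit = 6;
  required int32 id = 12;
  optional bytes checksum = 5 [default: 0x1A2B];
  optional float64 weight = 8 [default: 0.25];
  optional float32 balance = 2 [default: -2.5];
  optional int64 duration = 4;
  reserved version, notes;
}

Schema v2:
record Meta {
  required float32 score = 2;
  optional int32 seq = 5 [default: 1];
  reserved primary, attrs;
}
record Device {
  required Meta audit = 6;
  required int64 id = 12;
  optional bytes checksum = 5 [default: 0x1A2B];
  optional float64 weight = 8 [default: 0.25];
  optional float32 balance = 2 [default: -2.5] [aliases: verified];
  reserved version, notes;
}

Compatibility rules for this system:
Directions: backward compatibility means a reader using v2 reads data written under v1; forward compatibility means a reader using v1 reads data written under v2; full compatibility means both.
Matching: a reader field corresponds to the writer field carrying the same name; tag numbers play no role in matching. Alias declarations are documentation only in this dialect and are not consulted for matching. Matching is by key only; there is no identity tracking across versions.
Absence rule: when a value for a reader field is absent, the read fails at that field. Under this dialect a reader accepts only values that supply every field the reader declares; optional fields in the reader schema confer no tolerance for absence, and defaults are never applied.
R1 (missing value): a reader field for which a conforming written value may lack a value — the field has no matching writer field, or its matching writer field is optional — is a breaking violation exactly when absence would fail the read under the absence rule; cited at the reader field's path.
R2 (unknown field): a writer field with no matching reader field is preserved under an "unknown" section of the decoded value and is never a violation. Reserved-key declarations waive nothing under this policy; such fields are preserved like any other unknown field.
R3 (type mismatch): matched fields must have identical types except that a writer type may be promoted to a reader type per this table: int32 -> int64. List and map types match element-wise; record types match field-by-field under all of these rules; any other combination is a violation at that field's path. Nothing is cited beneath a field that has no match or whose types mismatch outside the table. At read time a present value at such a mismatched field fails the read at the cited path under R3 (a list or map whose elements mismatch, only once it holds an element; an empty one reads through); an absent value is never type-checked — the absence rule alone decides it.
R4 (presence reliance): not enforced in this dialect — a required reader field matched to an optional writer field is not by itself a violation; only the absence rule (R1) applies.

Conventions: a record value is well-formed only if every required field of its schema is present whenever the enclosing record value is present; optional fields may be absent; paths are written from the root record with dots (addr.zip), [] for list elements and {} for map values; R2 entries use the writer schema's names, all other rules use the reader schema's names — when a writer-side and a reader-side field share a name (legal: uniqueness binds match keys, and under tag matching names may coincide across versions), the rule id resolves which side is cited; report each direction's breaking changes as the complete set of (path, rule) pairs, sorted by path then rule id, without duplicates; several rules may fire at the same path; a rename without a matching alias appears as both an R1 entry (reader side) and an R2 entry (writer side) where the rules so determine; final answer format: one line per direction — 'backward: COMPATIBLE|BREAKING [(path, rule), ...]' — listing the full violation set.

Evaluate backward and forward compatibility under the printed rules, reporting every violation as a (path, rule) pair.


arrows below run writer -> reader for Device
checking backward for Device: reader v2 against writer v1:
  audit: paired with writer audit (Meta -> Meta; writer required)
  id: paired with writer id (int32 -> int64; writer required)
  checksum: paired with writer checksum (bytes -> bytes; writer optional)
  weight: paired with writer weight (float64 -> float64; writer optional)
  balance: paired with writer balance (float32 -> float32; writer optional)
  duration (writer side), unknown to reader
  audit.score: paired with writer audit.score (float32 -> float32; writer required)
  audit.seq: paired with writer audit.seq (int32 -> int32; writer optional)
  R1 fires at audit.seq
  R1 fires at balance
  R1 fires at checksum
  R1 fires at weight
  backward on Device therefore BREAKING (4)
checking forward for Device: reader v1 against writer v2:
  audit: paired with writer audit (Meta -> Meta; writer required)
  id: paired with writer id (int64 -> int32; writer required)
  checksum: paired with writer checksum (bytes -> bytes; writer optional)
  weight: paired with writer weight (float64 -> float64; writer optional)
  balance: paired with writer balance (float32 -> float32; writer optional)
  duration: no writer match
  audit.score: paired with writer audit.score (float32 -> float32; writer required)
  audit.seq: paired with writer audit.seq (int32 -> int32; writer optional)
  R1 fires at audit.seq
  R1 fires at balance
  R1 fires at checksum
  R1 fires at duration
  R3 fires at id
  R1 fires at weight
  forward on Device therefore BREAKING (6)

backward: BREAKING [(audit.seq, R1), (balance, R1), (checksum, R1), (weight, R1)]; forward: BREAKING [(audit.seq, R1), (balance, R1), (checksum, R1), (duration, R1), (id, R3), (weight, R1)]


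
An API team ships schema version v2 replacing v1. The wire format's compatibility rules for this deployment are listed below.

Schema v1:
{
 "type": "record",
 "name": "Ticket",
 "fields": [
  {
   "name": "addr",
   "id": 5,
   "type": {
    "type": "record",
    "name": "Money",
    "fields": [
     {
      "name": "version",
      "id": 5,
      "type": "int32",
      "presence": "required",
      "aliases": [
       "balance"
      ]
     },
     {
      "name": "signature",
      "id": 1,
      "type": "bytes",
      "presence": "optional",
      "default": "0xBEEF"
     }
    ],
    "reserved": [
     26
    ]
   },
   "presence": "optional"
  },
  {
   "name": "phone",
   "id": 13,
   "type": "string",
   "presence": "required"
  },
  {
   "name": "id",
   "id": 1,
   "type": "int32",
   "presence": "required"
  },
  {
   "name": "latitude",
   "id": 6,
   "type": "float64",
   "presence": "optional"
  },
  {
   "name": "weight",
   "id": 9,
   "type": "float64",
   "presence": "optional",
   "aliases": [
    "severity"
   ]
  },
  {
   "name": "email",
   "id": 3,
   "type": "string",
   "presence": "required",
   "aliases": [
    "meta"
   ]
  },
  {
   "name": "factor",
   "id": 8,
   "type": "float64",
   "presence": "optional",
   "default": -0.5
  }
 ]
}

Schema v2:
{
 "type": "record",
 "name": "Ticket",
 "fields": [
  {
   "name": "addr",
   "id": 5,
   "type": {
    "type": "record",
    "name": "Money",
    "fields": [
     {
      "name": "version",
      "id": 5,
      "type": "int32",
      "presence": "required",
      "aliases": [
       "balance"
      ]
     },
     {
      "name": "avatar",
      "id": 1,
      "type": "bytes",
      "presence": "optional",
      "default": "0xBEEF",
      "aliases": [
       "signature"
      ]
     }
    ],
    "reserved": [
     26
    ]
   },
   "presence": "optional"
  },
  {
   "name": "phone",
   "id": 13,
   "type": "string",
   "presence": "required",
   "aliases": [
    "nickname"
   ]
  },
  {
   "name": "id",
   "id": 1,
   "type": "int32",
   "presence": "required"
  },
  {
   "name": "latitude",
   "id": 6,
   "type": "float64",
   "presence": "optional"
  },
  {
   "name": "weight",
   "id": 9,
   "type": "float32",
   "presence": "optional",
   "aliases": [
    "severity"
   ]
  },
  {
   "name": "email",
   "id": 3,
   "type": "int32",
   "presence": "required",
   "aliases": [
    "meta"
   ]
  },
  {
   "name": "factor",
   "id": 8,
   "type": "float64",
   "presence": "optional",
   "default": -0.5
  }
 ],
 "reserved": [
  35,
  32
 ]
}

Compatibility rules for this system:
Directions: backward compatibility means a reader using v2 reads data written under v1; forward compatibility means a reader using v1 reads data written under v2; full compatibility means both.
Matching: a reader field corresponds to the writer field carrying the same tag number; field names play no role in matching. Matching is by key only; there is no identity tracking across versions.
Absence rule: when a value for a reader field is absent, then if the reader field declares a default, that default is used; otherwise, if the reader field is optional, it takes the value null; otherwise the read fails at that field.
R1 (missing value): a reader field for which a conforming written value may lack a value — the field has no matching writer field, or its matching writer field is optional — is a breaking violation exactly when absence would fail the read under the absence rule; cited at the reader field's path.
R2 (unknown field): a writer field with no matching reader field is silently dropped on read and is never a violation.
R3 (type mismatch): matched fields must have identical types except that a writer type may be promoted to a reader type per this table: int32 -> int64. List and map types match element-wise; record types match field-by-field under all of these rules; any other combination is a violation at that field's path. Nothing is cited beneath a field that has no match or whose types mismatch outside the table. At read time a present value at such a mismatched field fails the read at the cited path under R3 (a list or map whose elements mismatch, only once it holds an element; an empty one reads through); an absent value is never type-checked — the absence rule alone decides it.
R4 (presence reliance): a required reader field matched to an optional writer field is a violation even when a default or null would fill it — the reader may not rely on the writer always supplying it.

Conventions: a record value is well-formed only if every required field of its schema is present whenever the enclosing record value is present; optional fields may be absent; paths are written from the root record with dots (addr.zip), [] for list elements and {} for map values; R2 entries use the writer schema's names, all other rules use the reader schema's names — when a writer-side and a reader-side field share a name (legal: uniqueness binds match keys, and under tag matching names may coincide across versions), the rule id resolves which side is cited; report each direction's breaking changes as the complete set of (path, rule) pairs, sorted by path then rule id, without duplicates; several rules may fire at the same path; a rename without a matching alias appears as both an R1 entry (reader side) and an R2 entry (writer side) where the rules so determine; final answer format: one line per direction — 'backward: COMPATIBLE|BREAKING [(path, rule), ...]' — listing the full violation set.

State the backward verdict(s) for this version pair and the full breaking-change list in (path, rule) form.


arrows below run writer -> reader for Ticket
backward for Ticket (reader v2, writer v1):
  writer optional, Money -> Money: reader addr maps from writer addr
  writer required, string -> string: reader phone maps from writer phone
  writer required, int32 -> int32: reader id maps from writer id
  writer optional, float64 -> float64: reader latitude maps from writer latitude
  writer optional, float64 -> float32: reader weight maps from writer weight
  writer required, string -> int32: reader email maps from writer email
  writer optional, float64 -> float64: reader factor maps from writer factor
  writer required, int32 -> int32: reader addr.version maps from writer addr.version
  writer optional, bytes -> bytes: reader addr.avatar maps from writer addr.signature
  breaking: (email, R3)
  breaking: (weight, R3)
  => backward verdict for Ticket: BREAKING, 2 violation(s)
the other Ticket changes do not affect what is asked:
  renamed field signature to avatar in record Money (alias signature declared on the renamed field) -> triggers nothing under Ticket's printed rules — same verdict

backward: BREAKING [(email, R3), (weight, R3)]


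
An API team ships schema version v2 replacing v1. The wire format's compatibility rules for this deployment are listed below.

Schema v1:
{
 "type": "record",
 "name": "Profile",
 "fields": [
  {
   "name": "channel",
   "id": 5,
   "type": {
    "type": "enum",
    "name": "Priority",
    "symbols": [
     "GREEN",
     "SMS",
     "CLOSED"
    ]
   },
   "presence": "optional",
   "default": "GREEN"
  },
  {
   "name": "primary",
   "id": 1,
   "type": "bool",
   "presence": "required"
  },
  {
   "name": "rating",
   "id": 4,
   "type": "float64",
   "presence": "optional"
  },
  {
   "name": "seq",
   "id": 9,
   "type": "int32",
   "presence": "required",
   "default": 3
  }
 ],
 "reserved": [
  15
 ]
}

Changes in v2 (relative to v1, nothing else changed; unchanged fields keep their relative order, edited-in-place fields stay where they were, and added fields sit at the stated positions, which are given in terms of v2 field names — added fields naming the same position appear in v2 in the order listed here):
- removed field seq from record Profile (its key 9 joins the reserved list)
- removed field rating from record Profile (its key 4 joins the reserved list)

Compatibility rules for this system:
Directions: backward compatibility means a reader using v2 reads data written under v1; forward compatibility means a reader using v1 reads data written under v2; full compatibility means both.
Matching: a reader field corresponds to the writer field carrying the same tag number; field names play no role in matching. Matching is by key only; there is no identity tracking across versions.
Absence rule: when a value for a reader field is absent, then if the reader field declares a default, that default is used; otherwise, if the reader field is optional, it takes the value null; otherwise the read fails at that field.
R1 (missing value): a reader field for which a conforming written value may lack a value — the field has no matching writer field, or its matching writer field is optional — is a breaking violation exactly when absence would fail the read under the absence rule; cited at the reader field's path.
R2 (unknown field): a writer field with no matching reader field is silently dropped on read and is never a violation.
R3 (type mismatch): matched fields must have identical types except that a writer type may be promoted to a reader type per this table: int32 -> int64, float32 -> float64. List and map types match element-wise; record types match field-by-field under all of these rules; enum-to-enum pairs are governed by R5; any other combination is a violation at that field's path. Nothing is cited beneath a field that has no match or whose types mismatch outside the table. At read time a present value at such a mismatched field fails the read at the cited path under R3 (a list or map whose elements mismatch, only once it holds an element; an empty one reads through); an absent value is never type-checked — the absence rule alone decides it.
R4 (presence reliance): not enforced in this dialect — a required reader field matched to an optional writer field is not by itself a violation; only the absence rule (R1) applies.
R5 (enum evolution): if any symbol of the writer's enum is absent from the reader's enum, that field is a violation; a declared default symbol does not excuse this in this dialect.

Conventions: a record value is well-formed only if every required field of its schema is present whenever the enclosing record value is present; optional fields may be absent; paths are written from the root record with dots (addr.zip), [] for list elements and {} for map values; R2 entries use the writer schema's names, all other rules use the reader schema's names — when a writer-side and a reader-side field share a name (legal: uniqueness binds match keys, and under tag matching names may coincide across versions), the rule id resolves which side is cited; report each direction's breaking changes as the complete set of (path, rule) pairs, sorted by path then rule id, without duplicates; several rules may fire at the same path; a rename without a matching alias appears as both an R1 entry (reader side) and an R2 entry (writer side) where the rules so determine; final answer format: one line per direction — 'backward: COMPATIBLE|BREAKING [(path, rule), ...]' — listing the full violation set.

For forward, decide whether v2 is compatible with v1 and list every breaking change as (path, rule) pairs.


forward: COMPATIBLE []

the writer's type comes first in each Profile pair
forward analysis of Profile with v1 as reader and v2 as writer:
  Priority -> Priority, writer optional: channel aligns to channel
  bool -> bool, writer required: primary aligns to primary
  no writer field matches reader rating
  no writer field matches reader seq
  nothing fires on Profile: forward is COMPATIBLE
the rest of the Profile diff is inert for this question:
  removed field seq from record Profile (its key 9 joins the reserved list) -> inert for the asked Profile verdict: nothing fires
  removed field rating from record Profile (its key 4 joins the reserved list) -> inert for the asked Profile verdict: nothing fires
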